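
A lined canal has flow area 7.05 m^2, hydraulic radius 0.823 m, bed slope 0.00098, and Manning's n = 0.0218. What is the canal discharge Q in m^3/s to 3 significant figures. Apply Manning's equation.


Approach: apply Manning's equation, Q = (1/n)*A*R^(2/3)*S^(1/2).
Q = (1/0.0218) * 7.05 * 0.823^(2/3) * 0.00098^(1/2) = 8.89 m^3/s
Therefore the canal discharge Q = 8.89 m^3/s.


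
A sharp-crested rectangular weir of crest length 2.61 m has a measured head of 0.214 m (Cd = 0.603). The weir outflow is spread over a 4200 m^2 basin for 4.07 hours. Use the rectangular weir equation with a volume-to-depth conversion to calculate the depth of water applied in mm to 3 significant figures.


Approach: apply the rectangular weir equation with a volume-to-depth conversion, Q = (2/3)*Cd*L*sqrt(2g)*H^1.5; d = Q*t/A * 1000.
Step 1 — weir discharge:
  Q = (2/3)*0.603*2.61*sqrt(2*9.81)*0.214^1.5 = 0.46008 m^3/s
Step 2 — volume: V = 0.46008 * 4.07*3600 = 6741.1 m^3
Step 3 — depth: d = V/A * 1000 = 6741.1/4200 * 1000 = 1610 mm
Therefore the depth of water applied = 1610 mm.


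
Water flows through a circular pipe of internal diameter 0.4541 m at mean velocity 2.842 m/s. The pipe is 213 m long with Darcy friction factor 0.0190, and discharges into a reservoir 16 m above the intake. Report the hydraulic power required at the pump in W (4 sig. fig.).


Approach: apply continuity + Darcy-Weisbach + hydraulic power, Q = A*v; hf = f*(L/D)*(v^2/(2g)); H = static + hf; P = rho*g*Q*H.
Step 1 — flow rate (continuity, Q = A*v):
  A = pi*(0.4541/2)^2 = 0.161954 m^2
  Q = 0.161954 * 2.842 = 0.460275 m^3/s
Step 2 — friction head loss (Darcy-Weisbach):
  hf = 0.0190 * (213/0.4541) * (2.842^2 / (2*9.81))
  hf = 3.66886 m
Step 3 — total head: H = 16 + 3.66886 = 19.6689 m
Step 4 — hydraulic power (P = rho*g*Q*H):
  P = 1000 * 9.81 * 0.460275 * 19.6689 = 88810 W
Therefore the hydraulic power required at the pump = 88810 W.


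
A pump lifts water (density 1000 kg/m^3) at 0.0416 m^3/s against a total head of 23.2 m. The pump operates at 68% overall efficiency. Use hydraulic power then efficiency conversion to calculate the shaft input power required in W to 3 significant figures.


Approach: apply hydraulic power then efficiency conversion, P = rho*g*Q*H; P_in = P/eta.
Step 1 — hydraulic power (P = rho*g*Q*H):
  P = 1000 * 9.81 * 0.0416 * 23.2 = 9467.8 W
Step 2 — input power: P_in = P/eta = 9467.8 / 0.68 = 13900 W
Therefore the shaft input power required = 13900 W.


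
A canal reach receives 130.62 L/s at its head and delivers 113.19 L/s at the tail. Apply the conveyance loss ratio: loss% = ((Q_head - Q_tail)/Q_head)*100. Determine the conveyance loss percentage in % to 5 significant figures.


loss = ((130.62 - 113.19)/130.62)*100 = 13.344 %
Therefore the conveyance loss percentage = 13.344 %.


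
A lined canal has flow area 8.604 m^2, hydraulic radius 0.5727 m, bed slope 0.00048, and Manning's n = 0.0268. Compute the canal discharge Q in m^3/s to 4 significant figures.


Approach: apply Manning's equation, Q = (1/n)*A*R^(2/3)*S^(1/2).
Q = (1/0.0268) * 8.604 * 0.5727^(2/3) * 0.00048^(1/2) = 4.851 m^3/s
Therefore the canal discharge Q = 4.851 m^3/s.


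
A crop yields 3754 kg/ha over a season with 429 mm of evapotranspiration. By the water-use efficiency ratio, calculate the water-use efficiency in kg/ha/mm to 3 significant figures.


Approach: apply the water-use efficiency ratio, WUE = yield/ET.
WUE = 3754 / 429 = 8.75 kg/ha/mm
Therefore the water-use efficiency = 8.75 kg/ha/mm.


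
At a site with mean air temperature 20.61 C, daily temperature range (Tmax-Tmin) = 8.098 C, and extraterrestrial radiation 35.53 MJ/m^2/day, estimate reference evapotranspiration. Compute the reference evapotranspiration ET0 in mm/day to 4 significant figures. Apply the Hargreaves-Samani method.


Approach: apply the Hargreaves-Samani method, ET0 = 0.0023*(Tmean+17.8)*sqrt(Tmax-Tmin)*0.408*Ra.
ET0 = 0.0023*(20.61+17.8)*sqrt(8.098)*0.408*35.53 = 3.644 mm/day
Therefore the reference evapotranspiration ET0 = 3.644 mm/day.


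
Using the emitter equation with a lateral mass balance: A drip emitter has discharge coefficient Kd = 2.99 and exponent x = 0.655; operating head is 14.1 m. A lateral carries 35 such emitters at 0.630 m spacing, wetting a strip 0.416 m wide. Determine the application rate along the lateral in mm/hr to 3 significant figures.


Approach: apply the emitter equation with a lateral mass balance, q = Kd*h^x; Q = n*q; rate = Q/(n*spacing*width).
Step 1 — single emitter flow (q = Kd*h^x):
  q = 2.99 * 14.1^0.655 = 16.920 L/hr
Step 2 — total lateral flow: Q = 35 * 16.920 = 592.21 L/hr
Step 3 — wetted area: A = 35 * 0.630 * 0.416 = 9.1728 m^2
Step 4 — application rate: Q/A = 592.21/9.1728 = 64.6 mm/hr
Therefore the application rate along the lateral = 64.6 mm/hr.


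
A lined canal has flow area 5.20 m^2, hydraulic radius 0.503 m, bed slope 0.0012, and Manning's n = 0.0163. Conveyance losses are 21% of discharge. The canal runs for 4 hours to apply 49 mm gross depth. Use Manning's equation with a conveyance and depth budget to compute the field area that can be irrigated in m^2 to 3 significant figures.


Approach: apply Manning's equation with a conveyance and depth budget, Q = (1/n)*A*R^(2/3)*S^(1/2); Q_field = Q*(1-loss); Area = Q_field*t/(d/1000).
Step 1 — canal discharge (Manning's equation):
  Q = (1/0.0163) * 5.20 * 0.503^(2/3) * 0.0012^(1/2) = 6.9896 m^3/s
Step 2 — delivered flow: Q_field = 6.9896*(1 - 21/100) = 5.5218 m^3/s
Step 3 — volume delivered: V = 5.5218 * 4*3600 = 79514 m^3
Step 4 — area served: A = V / (depth/1000) = 79514 / 0.049 = 1620000 m^2
Therefore the field area that can be irrigated = 1620000 m^2.


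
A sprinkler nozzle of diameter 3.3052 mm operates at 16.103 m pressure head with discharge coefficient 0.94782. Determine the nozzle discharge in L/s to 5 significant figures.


Approach: apply the orifice equation, Q = Cd*A*sqrt(2*g*h), A = pi*(d/2)^2.
A = pi*(3.3052e-3/2)^2 = 8.579962e-06 m^2
Q = 0.94782 * 8.579962e-06 * sqrt(2*9.81*16.103) * 1000 = 0.14455 L/s
Therefore the nozzle discharge = 0.14455 L/s.


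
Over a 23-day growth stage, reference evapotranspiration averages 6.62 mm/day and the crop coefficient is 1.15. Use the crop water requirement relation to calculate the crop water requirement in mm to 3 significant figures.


Approach: apply the crop water requirement relation, CWR = ET0 * Kc * days.
CWR = 6.62 * 1.15 * 23 = 175 mm
Therefore the crop water requirement = 175 mm.


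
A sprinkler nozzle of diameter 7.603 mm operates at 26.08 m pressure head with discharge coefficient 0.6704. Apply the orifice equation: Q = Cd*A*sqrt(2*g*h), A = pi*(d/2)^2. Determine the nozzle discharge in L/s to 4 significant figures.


A = pi*(7.603e-3/2)^2 = 4.54004e-05 m^2
Q = 0.6704 * 4.54004e-05 * sqrt(2*9.81*26.08) * 1000 = 0.6885 L/s
Therefore the nozzle discharge = 0.6885 L/s.


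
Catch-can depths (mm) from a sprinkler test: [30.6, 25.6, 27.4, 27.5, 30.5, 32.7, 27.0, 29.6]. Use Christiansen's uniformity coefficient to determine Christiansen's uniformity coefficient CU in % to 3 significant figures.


Approach: apply Christiansen's uniformity coefficient, CU = (1 - mean_abs_deviation/mean)*100.
mean = 28.863 mm
mean |d_i - mean| = 1.9875 mm
CU = (1 - 1.9875/28.863)*100 = 93.1 %
Therefore Christiansen's uniformity coefficient CU = 93.1 %.


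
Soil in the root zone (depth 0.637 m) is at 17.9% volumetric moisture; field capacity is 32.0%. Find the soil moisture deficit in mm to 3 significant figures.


Approach: apply the soil moisture deficit relation, SMD = (FC - theta)/100 * depth * 1000.
SMD = (32.0 - 17.9)/100 * 0.637 * 1000 = 89.8 mm
Therefore the soil moisture deficit = 89.8 mm.


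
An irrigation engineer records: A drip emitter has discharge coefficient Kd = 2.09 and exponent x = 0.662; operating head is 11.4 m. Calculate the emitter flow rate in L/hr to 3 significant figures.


Approach: apply the emitter characteristic equation, q = Kd * h^x.
q = 2.09 * 11.4^0.662 = 10.5 L/hr
Therefore the emitter flow rate = 10.5 L/hr.


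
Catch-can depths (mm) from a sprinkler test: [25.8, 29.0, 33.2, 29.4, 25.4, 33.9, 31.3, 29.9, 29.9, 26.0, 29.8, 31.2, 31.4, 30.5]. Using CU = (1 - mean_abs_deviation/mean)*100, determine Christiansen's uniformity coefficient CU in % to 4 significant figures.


mean = 29.7643 mm
mean |d_i - mean| = 1.88878 mm
CU = (1 - 1.88878/29.7643)*100 = 93.65 %
Therefore Christiansen's uniformity coefficient CU = 93.65 %.


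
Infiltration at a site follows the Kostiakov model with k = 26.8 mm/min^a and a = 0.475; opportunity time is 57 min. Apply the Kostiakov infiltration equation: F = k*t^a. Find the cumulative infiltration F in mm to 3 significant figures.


F = 26.8 * 57^0.475 = 183 mm
Therefore the cumulative infiltration F = 183 mm.


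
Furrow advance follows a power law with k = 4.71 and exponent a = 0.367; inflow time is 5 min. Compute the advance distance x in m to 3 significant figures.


Approach: apply the power-law advance function, x = k*t^a.
x = 4.71 * 5^0.367 = 8.50 m
Therefore the advance distance x = 8.50 m.


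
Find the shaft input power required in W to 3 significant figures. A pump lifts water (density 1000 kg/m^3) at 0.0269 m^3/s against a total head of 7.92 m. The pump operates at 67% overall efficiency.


Approach: apply hydraulic power then efficiency conversion, P = rho*g*Q*H; P_in = P/eta.
Step 1 — hydraulic power (P = rho*g*Q*H):
  P = 1000 * 9.81 * 0.0269 * 7.92 = 2090.0 W
Step 2 — input power: P_in = P/eta = 2090.0 / 0.67 = 3120 W
Therefore the shaft input power required = 3120 W.


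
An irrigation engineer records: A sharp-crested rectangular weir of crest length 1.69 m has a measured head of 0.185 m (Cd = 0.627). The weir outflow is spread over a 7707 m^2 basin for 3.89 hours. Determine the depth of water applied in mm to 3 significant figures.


Approach: apply the rectangular weir equation with a volume-to-depth conversion, Q = (2/3)*Cd*L*sqrt(2g)*H^1.5; d = Q*t/A * 1000.
Step 1 — weir discharge:
  Q = (2/3)*0.627*1.69*sqrt(2*9.81)*0.185^1.5 = 0.24898 m^3/s
Step 2 — volume: V = 0.24898 * 3.89*3600 = 3486.8 m^3
Step 3 — depth: d = V/A * 1000 = 3486.8/7707 * 1000 = 452 mm
Therefore the depth of water applied = 452 mm.


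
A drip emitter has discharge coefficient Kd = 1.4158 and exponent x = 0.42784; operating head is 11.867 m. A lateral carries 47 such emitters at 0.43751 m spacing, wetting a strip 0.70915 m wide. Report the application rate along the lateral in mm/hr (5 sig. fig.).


Approach: apply the emitter equation with a lateral mass balance, q = Kd*h^x; Q = n*q; rate = Q/(n*spacing*width).
Step 1 — single emitter flow (q = Kd*h^x):
  q = 1.4158 * 11.867^0.42784 = 4.079885 L/hr
Step 2 — total lateral flow: Q = 47 * 4.079885 = 191.7546 L/hr
Step 3 — wetted area: A = 47 * 0.43751 * 0.70915 = 14.58223 m^2
Step 4 — application rate: Q/A = 191.7546/14.58223 = 13.150 mm/hr
Therefore the application rate along the lateral = 13.150 mm/hr.


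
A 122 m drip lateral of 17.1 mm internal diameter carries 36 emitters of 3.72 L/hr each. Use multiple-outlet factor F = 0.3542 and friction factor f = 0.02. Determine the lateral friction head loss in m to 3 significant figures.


Approach: apply Darcy-Weisbach with the multiple-outlet F-factor, Q = n*q/(3600*1000) m^3/s; v = Q/A; hf = F*f*(L/D)*(v^2/(2g)).
Q = 36*3.72/(3600*1000) = 3.7200e-05 m^3/s
A = pi*(17.1e-3/2)^2 = 2.2966e-04 m^2, so v = Q/A = 0.16198 m/s
hf = 0.3542*0.02*(122/0.0171)*(0.16198^2/(2*9.81)) = 0.0676 m
Therefore the lateral friction head loss = 0.0676 m.


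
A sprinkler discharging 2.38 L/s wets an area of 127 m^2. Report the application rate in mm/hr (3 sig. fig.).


Approach: apply the application rate relation, rate = (Q/A)*3600.
rate = (2.38 / 127) * 3600 = 67.5 mm/hr
Therefore the application rate = 67.5 mm/hr.


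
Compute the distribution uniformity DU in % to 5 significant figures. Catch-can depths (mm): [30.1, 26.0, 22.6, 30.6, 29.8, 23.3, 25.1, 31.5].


Approach: apply the low-quarter distribution uniformity, DU = (mean of lowest quarter of readings / overall mean)*100.
sorted lowest 2 of 8: [22.6, 23.3] -> mean = 22.95000 mm
overall mean = 27.37500 mm
DU = (22.95000/27.37500)*100 = 83.836 %
Therefore the distribution uniformity DU = 83.836 %.


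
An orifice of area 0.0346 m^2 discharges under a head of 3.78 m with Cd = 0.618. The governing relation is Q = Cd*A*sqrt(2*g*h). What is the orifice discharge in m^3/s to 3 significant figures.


Q = 0.618 * 0.0346 * sqrt(2*9.81*3.78) = 0.184 m^3/s
Therefore the orifice discharge = 0.184 m^3/s.


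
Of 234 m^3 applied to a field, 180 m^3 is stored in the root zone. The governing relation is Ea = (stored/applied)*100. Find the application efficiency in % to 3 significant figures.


Ea = (180/234)*100 = 76.9 %
Therefore the application efficiency = 76.9 %.


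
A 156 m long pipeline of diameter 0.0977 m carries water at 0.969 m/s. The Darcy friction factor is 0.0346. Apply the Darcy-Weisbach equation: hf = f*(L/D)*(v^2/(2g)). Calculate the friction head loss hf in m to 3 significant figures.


hf = 0.0346 * (156/0.0977) * (0.969^2 / (2*9.81))
hf = 2.64 m
Therefore the friction head loss hf = 2.64 m.


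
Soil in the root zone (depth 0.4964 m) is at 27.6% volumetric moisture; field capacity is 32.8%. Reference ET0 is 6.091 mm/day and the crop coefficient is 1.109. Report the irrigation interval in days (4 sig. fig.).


Approach: apply soil-water budget scheduling, SMD = (FC-theta)/100*depth*1000; ETc = ET0*Kc; interval = SMD/ETc.
Step 1 — soil moisture deficit:
  SMD = (32.8 - 27.6)/100 * 0.4964 * 1000 = 25.8128 mm
Step 2 — daily crop ET (ETc = ET0*Kc):
  ETc = 6.091 * 1.109 = 6.75492 mm/day
Step 3 — irrigation interval (SMD/ETc):
  interval = 25.8128 / 6.75492 = 3.821 days
Therefore the irrigation interval = 3.821 days.


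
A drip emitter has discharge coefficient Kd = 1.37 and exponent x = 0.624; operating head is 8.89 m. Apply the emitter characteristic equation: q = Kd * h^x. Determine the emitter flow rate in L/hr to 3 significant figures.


q = 1.37 * 8.89^0.624 = 5.36 L/hr
Therefore the emitter flow rate = 5.36 L/hr.


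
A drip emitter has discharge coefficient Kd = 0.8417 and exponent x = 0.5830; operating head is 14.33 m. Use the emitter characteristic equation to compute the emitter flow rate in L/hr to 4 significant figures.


Approach: apply the emitter characteristic equation, q = Kd * h^x.
q = 0.8417 * 14.33^0.5830 = 3.974 L/hr
Therefore the emitter flow rate = 3.974 L/hr.


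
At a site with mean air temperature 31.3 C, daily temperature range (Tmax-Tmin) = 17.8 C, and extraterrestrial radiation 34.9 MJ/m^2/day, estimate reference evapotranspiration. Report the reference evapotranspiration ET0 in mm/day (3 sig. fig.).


Approach: apply the Hargreaves-Samani method, ET0 = 0.0023*(Tmean+17.8)*sqrt(Tmax-Tmin)*0.408*Ra.
ET0 = 0.0023*(31.3+17.8)*sqrt(17.8)*0.408*34.9 = 6.78 mm/day
Therefore the reference evapotranspiration ET0 = 6.78 mm/day.


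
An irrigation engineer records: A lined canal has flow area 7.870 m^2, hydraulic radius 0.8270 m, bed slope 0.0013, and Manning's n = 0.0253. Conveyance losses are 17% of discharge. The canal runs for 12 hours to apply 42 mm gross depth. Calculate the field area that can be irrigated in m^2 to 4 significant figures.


Approach: apply Manning's equation with a conveyance and depth budget, Q = (1/n)*A*R^(2/3)*S^(1/2); Q_field = Q*(1-loss); Area = Q_field*t/(d/1000).
Step 1 — canal discharge (Manning's equation):
  Q = (1/0.0253) * 7.870 * 0.8270^(2/3) * 0.0013^(1/2) = 9.88165 m^3/s
Step 2 — delivered flow: Q_field = 9.88165*(1 - 17/100) = 8.20177 m^3/s
Step 3 — volume delivered: V = 8.20177 * 12*3600 = 354317 m^3
Step 4 — area served: A = V / (depth/1000) = 354317 / 0.042 = 8436000 m^2
Therefore the field area that can be irrigated = 8436000 m^2.


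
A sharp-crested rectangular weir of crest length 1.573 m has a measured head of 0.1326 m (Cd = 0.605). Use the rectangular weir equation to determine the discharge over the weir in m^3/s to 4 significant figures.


Approach: apply the rectangular weir equation, Q = (2/3)*Cd*L*sqrt(2g)*H^1.5.
Q = (2/3)*0.605*1.573*sqrt(2*9.81)*0.1326^1.5 = 0.1357 m^3/s
Therefore the discharge over the weir = 0.1357 m^3/s.


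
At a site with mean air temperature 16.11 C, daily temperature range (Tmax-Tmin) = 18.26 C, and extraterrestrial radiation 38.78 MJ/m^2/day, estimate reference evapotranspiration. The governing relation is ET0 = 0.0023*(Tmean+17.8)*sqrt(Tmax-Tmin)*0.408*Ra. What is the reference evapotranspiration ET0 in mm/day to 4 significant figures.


ET0 = 0.0023*(16.11+17.8)*sqrt(18.26)*0.408*38.78 = 5.273 mm/day
Therefore the reference evapotranspiration ET0 = 5.273 mm/day.


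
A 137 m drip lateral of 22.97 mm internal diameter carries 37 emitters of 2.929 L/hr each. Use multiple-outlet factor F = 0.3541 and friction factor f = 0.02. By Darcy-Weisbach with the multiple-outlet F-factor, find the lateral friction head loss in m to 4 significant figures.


Approach: apply Darcy-Weisbach with the multiple-outlet F-factor, Q = n*q/(3600*1000) m^3/s; v = Q/A; hf = F*f*(L/D)*(v^2/(2g)).
Q = 37*2.929/(3600*1000) = 3.01036e-05 m^3/s
A = pi*(22.97e-3/2)^2 = 4.14392e-04 m^2, so v = Q/A = 0.0726452 m/s
hf = 0.3541*0.02*(137/0.02297)*(0.0726452^2/(2*9.81)) = 0.01136 m
Therefore the lateral friction head loss = 0.01136 m.


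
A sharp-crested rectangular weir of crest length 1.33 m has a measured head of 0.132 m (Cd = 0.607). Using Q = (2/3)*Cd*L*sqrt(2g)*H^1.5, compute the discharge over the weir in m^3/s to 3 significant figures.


Q = (2/3)*0.607*1.33*sqrt(2*9.81)*0.132^1.5 = 0.114 m^3/s
Therefore the discharge over the weir = 0.114 m^3/s.


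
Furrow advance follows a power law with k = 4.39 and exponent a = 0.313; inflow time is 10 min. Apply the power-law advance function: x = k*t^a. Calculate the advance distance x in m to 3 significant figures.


x = 4.39 * 10^0.313 = 9.03 m
Therefore the advance distance x = 9.03 m.


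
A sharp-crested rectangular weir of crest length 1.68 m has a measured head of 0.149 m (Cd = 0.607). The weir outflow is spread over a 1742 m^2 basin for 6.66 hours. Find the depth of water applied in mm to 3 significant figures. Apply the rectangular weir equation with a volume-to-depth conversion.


Approach: apply the rectangular weir equation with a volume-to-depth conversion, Q = (2/3)*Cd*L*sqrt(2g)*H^1.5; d = Q*t/A * 1000.
Step 1 — weir discharge:
  Q = (2/3)*0.607*1.68*sqrt(2*9.81)*0.149^1.5 = 0.17320 m^3/s
Step 2 — volume: V = 0.17320 * 6.66*3600 = 4152.5 m^3
Step 3 — depth: d = V/A * 1000 = 4152.5/1742 * 1000 = 2380 mm
Therefore the depth of water applied = 2380 mm.


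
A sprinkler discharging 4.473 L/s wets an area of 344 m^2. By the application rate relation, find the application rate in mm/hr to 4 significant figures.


Approach: apply the application rate relation, rate = (Q/A)*3600.
rate = (4.473 / 344) * 3600 = 46.81 mm/hr
Therefore the application rate = 46.81 mm/hr.


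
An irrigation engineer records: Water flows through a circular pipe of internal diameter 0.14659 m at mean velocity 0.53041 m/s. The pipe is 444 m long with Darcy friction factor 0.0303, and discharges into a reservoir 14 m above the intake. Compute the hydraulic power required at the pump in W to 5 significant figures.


Approach: apply continuity + Darcy-Weisbach + hydraulic power, Q = A*v; hf = f*(L/D)*(v^2/(2g)); H = static + hf; P = rho*g*Q*H.
Step 1 — flow rate (continuity, Q = A*v):
  A = pi*(0.14659/2)^2 = 0.01687713 m^2
  Q = 0.01687713 * 0.53041 = 0.008951798 m^3/s
Step 2 — friction head loss (Darcy-Weisbach):
  hf = 0.0303 * (444/0.14659) * (0.53041^2 / (2*9.81))
  hf = 1.315969 m
Step 3 — total head: H = 14 + 1.315969 = 15.31597 m
Step 4 — hydraulic power (P = rho*g*Q*H):
  P = 1000 * 9.81 * 0.008951798 * 15.31597 = 1345.0 W
Therefore the hydraulic power required at the pump = 1345.0 W.


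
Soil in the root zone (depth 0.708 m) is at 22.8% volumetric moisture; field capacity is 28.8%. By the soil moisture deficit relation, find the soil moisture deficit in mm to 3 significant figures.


Approach: apply the soil moisture deficit relation, SMD = (FC - theta)/100 * depth * 1000.
SMD = (28.8 - 22.8)/100 * 0.708 * 1000 = 42.5 mm
Therefore the soil moisture deficit = 42.5 mm.


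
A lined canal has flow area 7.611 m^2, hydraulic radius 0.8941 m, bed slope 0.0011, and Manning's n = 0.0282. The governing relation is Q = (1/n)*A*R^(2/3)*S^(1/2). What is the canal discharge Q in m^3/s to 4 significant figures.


Q = (1/0.0282) * 7.611 * 0.8941^(2/3) * 0.0011^(1/2) = 8.308 m^3/s
Therefore the canal discharge Q = 8.308 m^3/s.


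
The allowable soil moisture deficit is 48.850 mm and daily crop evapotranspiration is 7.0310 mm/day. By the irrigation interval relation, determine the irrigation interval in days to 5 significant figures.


Approach: apply the irrigation interval relation, interval = SMD / ETc.
interval = 48.850 / 7.0310 = 6.9478 days
Therefore the irrigation interval = 6.9478 days.


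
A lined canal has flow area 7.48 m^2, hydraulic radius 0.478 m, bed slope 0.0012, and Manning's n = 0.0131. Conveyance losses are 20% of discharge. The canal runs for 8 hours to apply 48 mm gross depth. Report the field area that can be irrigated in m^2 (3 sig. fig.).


Approach: apply Manning's equation with a conveyance and depth budget, Q = (1/n)*A*R^(2/3)*S^(1/2); Q_field = Q*(1-loss); Area = Q_field*t/(d/1000).
Step 1 — canal discharge (Manning's equation):
  Q = (1/0.0131) * 7.48 * 0.478^(2/3) * 0.0012^(1/2) = 12.092 m^3/s
Step 2 — delivered flow: Q_field = 12.092*(1 - 20/100) = 9.6738 m^3/s
Step 3 — volume delivered: V = 9.6738 * 8*3600 = 278600 m^3
Step 4 — area served: A = V / (depth/1000) = 278600 / 0.048 = 5800000 m^2
Therefore the field area that can be irrigated = 5800000 m^2.


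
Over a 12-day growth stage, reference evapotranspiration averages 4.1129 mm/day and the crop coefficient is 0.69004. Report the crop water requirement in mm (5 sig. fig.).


Approach: apply the crop water requirement relation, CWR = ET0 * Kc * days.
CWR = 4.1129 * 0.69004 * 12 = 34.057 mm
Therefore the crop water requirement = 34.057 mm.


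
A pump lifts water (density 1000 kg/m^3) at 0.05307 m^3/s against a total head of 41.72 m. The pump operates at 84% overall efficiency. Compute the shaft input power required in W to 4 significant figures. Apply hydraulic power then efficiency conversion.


Approach: apply hydraulic power then efficiency conversion, P = rho*g*Q*H; P_in = P/eta.
Step 1 — hydraulic power (P = rho*g*Q*H):
  P = 1000 * 9.81 * 0.05307 * 41.72 = 21720.1 W
Step 2 — input power: P_in = P/eta = 21720.1 / 0.84 = 25860 W
Therefore the shaft input power required = 25860 W.


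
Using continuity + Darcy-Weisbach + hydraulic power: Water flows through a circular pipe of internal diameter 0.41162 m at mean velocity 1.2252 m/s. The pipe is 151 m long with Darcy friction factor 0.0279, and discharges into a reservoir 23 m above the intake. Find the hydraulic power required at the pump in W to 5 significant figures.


Approach: apply continuity + Darcy-Weisbach + hydraulic power, Q = A*v; hf = f*(L/D)*(v^2/(2g)); H = static + hf; P = rho*g*Q*H.
Step 1 — flow rate (continuity, Q = A*v):
  A = pi*(0.41162/2)^2 = 0.1330708 m^2
  Q = 0.1330708 * 1.2252 = 0.1630384 m^3/s
Step 2 — friction head loss (Darcy-Weisbach):
  hf = 0.0279 * (151/0.41162) * (1.2252^2 / (2*9.81))
  hf = 0.7830683 m
Step 3 — total head: H = 23 + 0.7830683 = 23.78307 m
Step 4 — hydraulic power (P = rho*g*Q*H):
  P = 1000 * 9.81 * 0.1630384 * 23.78307 = 38039 W
Therefore the hydraulic power required at the pump = 38039 W.


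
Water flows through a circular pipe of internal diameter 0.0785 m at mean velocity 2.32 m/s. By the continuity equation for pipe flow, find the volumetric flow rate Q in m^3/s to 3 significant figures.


Approach: apply the continuity equation for pipe flow, Q = A * v with A = pi*(D/2)^2.
A = pi*(0.0785/2)^2 = 0.0048398 m^2
Q = 0.0048398 * 2.32 = 0.0112 m^3/s
Therefore the volumetric flow rate Q = 0.0112 m^3/s.


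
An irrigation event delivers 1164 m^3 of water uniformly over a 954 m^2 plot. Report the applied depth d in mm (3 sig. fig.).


Approach: apply depth from volume over area, d = (V/A)*1000.
d = (1164 / 954) * 1000 = 1220 mm
Therefore the applied depth d = 1220 mm.


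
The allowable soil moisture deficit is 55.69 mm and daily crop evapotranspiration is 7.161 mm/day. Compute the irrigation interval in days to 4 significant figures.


Approach: apply the irrigation interval relation, interval = SMD / ETc.
interval = 55.69 / 7.161 = 7.777 days
Therefore the irrigation interval = 7.777 days.


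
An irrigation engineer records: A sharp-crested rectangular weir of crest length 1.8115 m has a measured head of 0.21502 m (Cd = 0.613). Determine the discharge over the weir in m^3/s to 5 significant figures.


Approach: apply the rectangular weir equation, Q = (2/3)*Cd*L*sqrt(2g)*H^1.5.
Q = (2/3)*0.613*1.8115*sqrt(2*9.81)*0.21502^1.5 = 0.32695 m^3/s
Therefore the discharge over the weir = 0.32695 m^3/s.


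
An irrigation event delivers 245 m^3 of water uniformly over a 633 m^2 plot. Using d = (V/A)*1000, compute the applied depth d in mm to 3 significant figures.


d = (245 / 633) * 1000 = 387 mm
Therefore the applied depth d = 387 mm.


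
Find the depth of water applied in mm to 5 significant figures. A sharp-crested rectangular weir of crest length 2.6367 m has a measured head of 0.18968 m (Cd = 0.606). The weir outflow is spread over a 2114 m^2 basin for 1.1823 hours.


Approach: apply the rectangular weir equation with a volume-to-depth conversion, Q = (2/3)*Cd*L*sqrt(2g)*H^1.5; d = Q*t/A * 1000.
Step 1 — weir discharge:
  Q = (2/3)*0.606*2.6367*sqrt(2*9.81)*0.18968^1.5 = 0.3897839 m^3/s
Step 2 — volume: V = 0.3897839 * 1.1823*3600 = 1659.029 m^3
Step 3 — depth: d = V/A * 1000 = 1659.029/2114 * 1000 = 784.78 mm
Therefore the depth of water applied = 784.78 mm.


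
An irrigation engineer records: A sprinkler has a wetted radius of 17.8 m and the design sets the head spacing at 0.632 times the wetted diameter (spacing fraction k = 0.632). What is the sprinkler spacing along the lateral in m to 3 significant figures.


Approach: apply the sprinkler spacing rule (spacing as a fraction of wetted diameter), S = k*(2*R).
S = 0.632 * (2 * 17.8) = 22.5 m
Therefore the sprinkler spacing along the lateral = 22.5 m.


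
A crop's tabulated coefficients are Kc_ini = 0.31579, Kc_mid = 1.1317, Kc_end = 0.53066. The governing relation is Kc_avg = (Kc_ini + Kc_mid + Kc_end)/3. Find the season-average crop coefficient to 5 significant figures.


Kc_avg = (0.31579 + 1.1317 + 0.53066)/3 = 0.65938
Therefore the season-average crop coefficient = 0.65938.


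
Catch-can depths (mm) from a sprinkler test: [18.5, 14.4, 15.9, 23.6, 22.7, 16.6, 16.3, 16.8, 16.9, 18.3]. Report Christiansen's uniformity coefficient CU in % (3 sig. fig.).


Approach: apply Christiansen's uniformity coefficient, CU = (1 - mean_abs_deviation/mean)*100.
mean = 18.000 mm
mean |d_i - mean| = 2.2200 mm
CU = (1 - 2.2200/18.000)*100 = 87.7 %
Therefore Christiansen's uniformity coefficient CU = 87.7 %.


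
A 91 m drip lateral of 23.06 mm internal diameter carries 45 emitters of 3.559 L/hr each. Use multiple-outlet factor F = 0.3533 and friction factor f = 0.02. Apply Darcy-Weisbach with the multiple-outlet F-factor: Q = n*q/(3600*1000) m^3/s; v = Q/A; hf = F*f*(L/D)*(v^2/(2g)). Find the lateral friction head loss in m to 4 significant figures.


Q = 45*3.559/(3600*1000) = 4.44875e-05 m^3/s
A = pi*(23.06e-3/2)^2 = 4.17646e-04 m^2, so v = Q/A = 0.106520 m/s
hf = 0.3533*0.02*(91/0.02306)*(0.106520^2/(2*9.81)) = 0.01613 m
Therefore the lateral friction head loss = 0.01613 m.


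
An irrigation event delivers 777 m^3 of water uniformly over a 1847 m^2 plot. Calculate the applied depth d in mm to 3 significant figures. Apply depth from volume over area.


Approach: apply depth from volume over area, d = (V/A)*1000.
d = (777 / 1847) * 1000 = 421 mm
Therefore the applied depth d = 421 mm.


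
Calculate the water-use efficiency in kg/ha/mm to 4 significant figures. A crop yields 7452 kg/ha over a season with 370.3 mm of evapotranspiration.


Approach: apply the water-use efficiency ratio, WUE = yield/ET.
WUE = 7452 / 370.3 = 20.12 kg/ha/mm
Therefore the water-use efficiency = 20.12 kg/ha/mm.


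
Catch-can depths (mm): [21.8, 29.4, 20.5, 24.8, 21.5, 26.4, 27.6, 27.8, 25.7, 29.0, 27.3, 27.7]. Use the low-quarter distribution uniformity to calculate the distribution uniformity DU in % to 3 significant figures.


Approach: apply the low-quarter distribution uniformity, DU = (mean of lowest quarter of readings / overall mean)*100.
sorted lowest 3 of 12: [20.5, 21.5, 21.8] -> mean = 21.267 mm
overall mean = 25.792 mm
DU = (21.267/25.792)*100 = 82.5 %
Therefore the distribution uniformity DU = 82.5 %.


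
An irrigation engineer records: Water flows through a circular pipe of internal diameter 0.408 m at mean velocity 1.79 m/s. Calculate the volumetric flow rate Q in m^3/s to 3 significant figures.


Approach: apply the continuity equation for pipe flow, Q = A * v with A = pi*(D/2)^2.
A = pi*(0.408/2)^2 = 0.13074 m^2
Q = 0.13074 * 1.79 = 0.234 m^3/s
Therefore the volumetric flow rate Q = 0.234 m^3/s.


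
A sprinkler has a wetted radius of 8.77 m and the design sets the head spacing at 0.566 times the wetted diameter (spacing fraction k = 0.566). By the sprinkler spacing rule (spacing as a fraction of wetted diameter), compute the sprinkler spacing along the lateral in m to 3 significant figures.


Approach: apply the sprinkler spacing rule (spacing as a fraction of wetted diameter), S = k*(2*R).
S = 0.566 * (2 * 8.77) = 9.93 m
Therefore the sprinkler spacing along the lateral = 9.93 m.


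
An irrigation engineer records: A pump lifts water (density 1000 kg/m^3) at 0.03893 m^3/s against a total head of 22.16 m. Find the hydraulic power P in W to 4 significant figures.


Approach: apply the hydraulic power relation, P = rho*g*Q*H.
P = 1000 * 9.81 * 0.03893 * 22.16 = 8463 W
Therefore the hydraulic power P = 8463 W.


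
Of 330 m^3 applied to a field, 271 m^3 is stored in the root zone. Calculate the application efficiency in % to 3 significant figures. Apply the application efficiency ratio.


Approach: apply the application efficiency ratio, Ea = (stored/applied)*100.
Ea = (271/330)*100 = 82.1 %
Therefore the application efficiency = 82.1 %.


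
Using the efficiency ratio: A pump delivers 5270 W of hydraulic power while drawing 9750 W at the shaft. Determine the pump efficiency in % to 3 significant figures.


Approach: apply the efficiency ratio, eta = (P_out/P_in)*100.
eta = (5270 / 9750) * 100 = 54.1 %
Therefore the pump efficiency = 54.1 %.


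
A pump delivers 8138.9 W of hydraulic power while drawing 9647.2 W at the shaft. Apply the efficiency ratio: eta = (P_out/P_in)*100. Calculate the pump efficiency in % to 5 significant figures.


eta = (8138.9 / 9647.2) * 100 = 84.365 %
Therefore the pump efficiency = 84.365 %.


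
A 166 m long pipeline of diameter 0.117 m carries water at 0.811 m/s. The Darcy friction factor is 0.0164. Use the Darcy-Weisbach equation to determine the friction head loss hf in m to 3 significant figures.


Approach: apply the Darcy-Weisbach equation, hf = f*(L/D)*(v^2/(2g)).
hf = 0.0164 * (166/0.117) * (0.811^2 / (2*9.81))
hf = 0.780 m
Therefore the friction head loss hf = 0.780 m.


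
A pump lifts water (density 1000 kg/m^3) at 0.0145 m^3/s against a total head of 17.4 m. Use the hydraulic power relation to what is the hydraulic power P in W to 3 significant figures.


Approach: apply the hydraulic power relation, P = rho*g*Q*H.
P = 1000 * 9.81 * 0.0145 * 17.4 = 2480 W
Therefore the hydraulic power P = 2480 W.


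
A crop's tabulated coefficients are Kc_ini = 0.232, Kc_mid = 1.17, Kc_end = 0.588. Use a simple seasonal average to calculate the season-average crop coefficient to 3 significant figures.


Approach: apply a simple seasonal average, Kc_avg = (Kc_ini + Kc_mid + Kc_end)/3.
Kc_avg = (0.232 + 1.17 + 0.588)/3 = 0.663
Therefore the season-average crop coefficient = 0.663.


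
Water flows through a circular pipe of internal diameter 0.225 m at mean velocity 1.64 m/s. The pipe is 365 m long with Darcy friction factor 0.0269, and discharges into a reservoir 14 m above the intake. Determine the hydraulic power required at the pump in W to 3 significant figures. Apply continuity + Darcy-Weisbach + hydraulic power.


Approach: apply continuity + Darcy-Weisbach + hydraulic power, Q = A*v; hf = f*(L/D)*(v^2/(2g)); H = static + hf; P = rho*g*Q*H.
Step 1 — flow rate (continuity, Q = A*v):
  A = pi*(0.225/2)^2 = 0.039761 m^2
  Q = 0.039761 * 1.64 = 0.065208 m^3/s
Step 2 — friction head loss (Darcy-Weisbach):
  hf = 0.0269 * (365/0.225) * (1.64^2 / (2*9.81))
  hf = 5.9821 m
Step 3 — total head: H = 14 + 5.9821 = 19.982 m
Step 4 — hydraulic power (P = rho*g*Q*H):
  P = 1000 * 9.81 * 0.065208 * 19.982 = 12800 W
Therefore the hydraulic power required at the pump = 12800 W.


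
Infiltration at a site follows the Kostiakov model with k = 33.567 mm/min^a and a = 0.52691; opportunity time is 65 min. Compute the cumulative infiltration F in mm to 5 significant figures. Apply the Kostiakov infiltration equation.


Approach: apply the Kostiakov infiltration equation, F = k*t^a.
F = 33.567 * 65^0.52691 = 302.80 mm
Therefore the cumulative infiltration F = 302.80 mm.


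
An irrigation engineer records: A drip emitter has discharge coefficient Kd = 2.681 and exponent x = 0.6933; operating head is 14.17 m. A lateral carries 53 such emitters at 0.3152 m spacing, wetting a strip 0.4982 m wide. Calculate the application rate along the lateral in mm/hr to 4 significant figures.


Approach: apply the emitter equation with a lateral mass balance, q = Kd*h^x; Q = n*q; rate = Q/(n*spacing*width).
Step 1 — single emitter flow (q = Kd*h^x):
  q = 2.681 * 14.17^0.6933 = 16.8477 L/hr
Step 2 — total lateral flow: Q = 53 * 16.8477 = 892.930 L/hr
Step 3 — wetted area: A = 53 * 0.3152 * 0.4982 = 8.32273 m^2
Step 4 — application rate: Q/A = 892.930/8.32273 = 107.3 mm/hr
Therefore the application rate along the lateral = 107.3 mm/hr.


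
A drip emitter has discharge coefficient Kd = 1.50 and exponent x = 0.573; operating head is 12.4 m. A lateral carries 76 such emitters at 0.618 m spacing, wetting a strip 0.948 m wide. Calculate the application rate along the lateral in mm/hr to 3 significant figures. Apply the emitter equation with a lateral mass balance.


Approach: apply the emitter equation with a lateral mass balance, q = Kd*h^x; Q = n*q; rate = Q/(n*spacing*width).
Step 1 — single emitter flow (q = Kd*h^x):
  q = 1.50 * 12.4^0.573 = 6.3478 L/hr
Step 2 — total lateral flow: Q = 76 * 6.3478 = 482.43 L/hr
Step 3 — wetted area: A = 76 * 0.618 * 0.948 = 44.526 m^2
Step 4 — application rate: Q/A = 482.43/44.526 = 10.8 mm/hr
Therefore the application rate along the lateral = 10.8 mm/hr.


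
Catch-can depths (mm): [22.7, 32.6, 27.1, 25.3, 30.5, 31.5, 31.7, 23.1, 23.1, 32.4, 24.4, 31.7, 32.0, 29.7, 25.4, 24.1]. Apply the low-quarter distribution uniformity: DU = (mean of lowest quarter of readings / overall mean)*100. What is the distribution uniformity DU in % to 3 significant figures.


sorted lowest 4 of 16: [22.7, 23.1, 23.1, 24.1] -> mean = 23.250 mm
overall mean = 27.956 mm
DU = (23.250/27.956)*100 = 83.2 %
Therefore the distribution uniformity DU = 83.2 %.


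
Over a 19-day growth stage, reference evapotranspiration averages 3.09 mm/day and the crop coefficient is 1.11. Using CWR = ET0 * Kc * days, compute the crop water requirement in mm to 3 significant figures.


CWR = 3.09 * 1.11 * 19 = 65.2 mm
Therefore the crop water requirement = 65.2 mm.


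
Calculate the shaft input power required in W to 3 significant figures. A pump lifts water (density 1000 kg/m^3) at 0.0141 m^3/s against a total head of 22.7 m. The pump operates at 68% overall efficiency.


Approach: apply hydraulic power then efficiency conversion, P = rho*g*Q*H; P_in = P/eta.
Step 1 — hydraulic power (P = rho*g*Q*H):
  P = 1000 * 9.81 * 0.0141 * 22.7 = 3139.9 W
Step 2 — input power: P_in = P/eta = 3139.9 / 0.68 = 4620 W
Therefore the shaft input power required = 4620 W.


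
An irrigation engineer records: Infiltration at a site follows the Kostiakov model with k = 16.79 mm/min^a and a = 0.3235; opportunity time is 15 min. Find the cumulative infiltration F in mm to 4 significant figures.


Approach: apply the Kostiakov infiltration equation, F = k*t^a.
F = 16.79 * 15^0.3235 = 40.32 mm
Therefore the cumulative infiltration F = 40.32 mm.


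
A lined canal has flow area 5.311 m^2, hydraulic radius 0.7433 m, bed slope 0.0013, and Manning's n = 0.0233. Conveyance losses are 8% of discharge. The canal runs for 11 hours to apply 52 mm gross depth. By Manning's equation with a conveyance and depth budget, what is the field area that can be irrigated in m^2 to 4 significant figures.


Approach: apply Manning's equation with a conveyance and depth budget, Q = (1/n)*A*R^(2/3)*S^(1/2); Q_field = Q*(1-loss); Area = Q_field*t/(d/1000).
Step 1 — canal discharge (Manning's equation):
  Q = (1/0.0233) * 5.311 * 0.7433^(2/3) * 0.0013^(1/2) = 6.74375 m^3/s
Step 2 — delivered flow: Q_field = 6.74375*(1 - 8/100) = 6.20425 m^3/s
Step 3 — volume delivered: V = 6.20425 * 11*3600 = 245688 m^3
Step 4 — area served: A = V / (depth/1000) = 245688 / 0.052 = 4725000 m^2
Therefore the field area that can be irrigated = 4725000 m^2.


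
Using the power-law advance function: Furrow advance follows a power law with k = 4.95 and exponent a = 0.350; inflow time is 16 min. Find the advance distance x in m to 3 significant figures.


Approach: apply the power-law advance function, x = k*t^a.
x = 4.95 * 16^0.350 = 13.1 m
Therefore the advance distance x = 13.1 m.


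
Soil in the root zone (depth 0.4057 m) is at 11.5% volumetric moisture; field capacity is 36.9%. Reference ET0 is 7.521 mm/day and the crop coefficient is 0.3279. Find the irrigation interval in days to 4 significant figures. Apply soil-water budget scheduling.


Approach: apply soil-water budget scheduling, SMD = (FC-theta)/100*depth*1000; ETc = ET0*Kc; interval = SMD/ETc.
Step 1 — soil moisture deficit:
  SMD = (36.9 - 11.5)/100 * 0.4057 * 1000 = 103.048 mm
Step 2 — daily crop ET (ETc = ET0*Kc):
  ETc = 7.521 * 0.3279 = 2.46614 mm/day
Step 3 — irrigation interval (SMD/ETc):
  interval = 103.048 / 2.46614 = 41.79 days
Therefore the irrigation interval = 41.79 days.


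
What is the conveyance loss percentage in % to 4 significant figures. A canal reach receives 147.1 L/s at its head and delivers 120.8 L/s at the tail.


Approach: apply the conveyance loss ratio, loss% = ((Q_head - Q_tail)/Q_head)*100.
loss = ((147.1 - 120.8)/147.1)*100 = 17.88 %
Therefore the conveyance loss percentage = 17.88 %.


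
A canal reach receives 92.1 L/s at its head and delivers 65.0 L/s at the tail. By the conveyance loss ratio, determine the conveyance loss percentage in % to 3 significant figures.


Approach: apply the conveyance loss ratio, loss% = ((Q_head - Q_tail)/Q_head)*100.
loss = ((92.1 - 65.0)/92.1)*100 = 29.4 %
Therefore the conveyance loss percentage = 29.4 %.


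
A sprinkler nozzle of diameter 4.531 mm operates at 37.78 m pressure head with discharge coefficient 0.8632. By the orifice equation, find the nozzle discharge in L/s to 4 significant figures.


Approach: apply the orifice equation, Q = Cd*A*sqrt(2*g*h), A = pi*(d/2)^2.
A = pi*(4.531e-3/2)^2 = 1.61242e-05 m^2
Q = 0.8632 * 1.61242e-05 * sqrt(2*9.81*37.78) * 1000 = 0.3789 L/s
Therefore the nozzle discharge = 0.3789 L/s.


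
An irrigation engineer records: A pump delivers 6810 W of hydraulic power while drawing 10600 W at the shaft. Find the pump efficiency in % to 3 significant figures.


Approach: apply the efficiency ratio, eta = (P_out/P_in)*100.
eta = (6810 / 10600) * 100 = 64.2 %
Therefore the pump efficiency = 64.2 %.
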